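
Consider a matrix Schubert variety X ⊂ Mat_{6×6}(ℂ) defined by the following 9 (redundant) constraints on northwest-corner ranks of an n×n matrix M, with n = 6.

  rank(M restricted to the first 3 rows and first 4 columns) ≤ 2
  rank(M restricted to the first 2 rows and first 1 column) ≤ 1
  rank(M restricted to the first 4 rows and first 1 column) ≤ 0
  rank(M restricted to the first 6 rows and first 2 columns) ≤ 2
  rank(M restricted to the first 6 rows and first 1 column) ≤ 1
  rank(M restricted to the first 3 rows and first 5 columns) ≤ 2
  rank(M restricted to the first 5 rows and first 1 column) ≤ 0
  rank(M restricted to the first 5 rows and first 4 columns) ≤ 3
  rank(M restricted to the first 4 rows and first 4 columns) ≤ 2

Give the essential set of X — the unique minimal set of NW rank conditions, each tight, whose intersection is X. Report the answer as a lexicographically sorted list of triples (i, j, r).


Computing R[i][j] = min implied NW-rank bound (n=6, 9 conditions):

  row 1: 0  1  1  1  1  1
  row 2: 0  1  2  2  2  2
  row 3: 0  1  2  2  2  3
  row 4: 0  1  2  2  3  4
  row 5: 0  1  2  3  4  5
  row 6: 1  2  3  4  5  6

so w = (2, 3, 6, 5, 4, 1).

Fulton essential set (3 of the 8 Rothe cells):

[(3, 5, 2), (4, 4, 2), (5, 1, 0)]


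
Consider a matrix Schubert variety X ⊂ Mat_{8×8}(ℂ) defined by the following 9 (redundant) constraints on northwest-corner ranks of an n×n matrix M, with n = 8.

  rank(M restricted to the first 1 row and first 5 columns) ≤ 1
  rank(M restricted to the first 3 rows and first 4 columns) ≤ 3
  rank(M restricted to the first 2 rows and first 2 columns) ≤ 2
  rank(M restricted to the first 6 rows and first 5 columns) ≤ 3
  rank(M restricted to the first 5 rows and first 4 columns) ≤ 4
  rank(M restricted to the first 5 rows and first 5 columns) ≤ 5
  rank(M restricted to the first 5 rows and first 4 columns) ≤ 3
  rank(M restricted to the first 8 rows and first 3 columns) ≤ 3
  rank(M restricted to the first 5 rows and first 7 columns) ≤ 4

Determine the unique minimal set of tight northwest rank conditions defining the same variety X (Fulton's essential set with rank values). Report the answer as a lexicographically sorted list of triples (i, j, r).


The tightest implied rank at each (i,j), from the 9 conditions:

  1 1 1 1 1 1 1 1
  1 2 2 2 2 2 2 2
  1 2 3 3 3 3 3 3
  1 2 3 3 3 4 4 4
  1 2 3 3 3 4 4 5
  1 2 3 3 3 4 5 6
  1 2 3 4 4 5 6 7
  1 2 3 4 5 6 7 8

the unique w with this rank table is (1, 2, 3, 6, 8, 7, 4, 5).

ℓ(w)=7; the 2 essential cells (i,j,r):

[(5, 7, 4), (6, 5, 3)]


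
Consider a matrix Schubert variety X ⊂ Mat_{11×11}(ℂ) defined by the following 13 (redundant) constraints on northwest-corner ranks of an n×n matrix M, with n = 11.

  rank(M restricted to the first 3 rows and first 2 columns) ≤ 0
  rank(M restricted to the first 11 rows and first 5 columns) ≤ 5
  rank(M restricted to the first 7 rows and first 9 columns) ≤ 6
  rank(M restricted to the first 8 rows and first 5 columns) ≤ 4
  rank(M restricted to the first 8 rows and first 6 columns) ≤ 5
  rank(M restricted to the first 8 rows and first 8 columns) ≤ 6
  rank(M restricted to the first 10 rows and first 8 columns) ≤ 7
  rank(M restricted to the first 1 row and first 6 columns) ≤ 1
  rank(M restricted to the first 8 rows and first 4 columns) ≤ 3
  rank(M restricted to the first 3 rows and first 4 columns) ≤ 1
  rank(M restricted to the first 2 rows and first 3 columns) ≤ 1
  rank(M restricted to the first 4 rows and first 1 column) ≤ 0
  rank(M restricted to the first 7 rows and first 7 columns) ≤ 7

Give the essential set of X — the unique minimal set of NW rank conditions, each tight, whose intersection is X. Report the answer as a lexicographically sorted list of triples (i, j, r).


Computing R[i][j] = min implied NW-rank bound (n=11, 13 conditions):

  row 1: 0 | 0 | 1 | 1 | 1 | 1 | 1 | 1 | 1 | 1 | 1
  row 2: 0 | 0 | 1 | 1 | 2 | 2 | 2 | 2 | 2 | 2 | 2
  row 3: 0 | 0 | 1 | 1 | 2 | 3 | 3 | 3 | 3 | 3 | 3
  row 4: 0 | 1 | 2 | 2 | 3 | 4 | 4 | 4 | 4 | 4 | 4
  row 5: 1 | 2 | 3 | 3 | 4 | 5 | 5 | 5 | 5 | 5 | 5
  row 6: 1 | 2 | 3 | 3 | 4 | 5 | 6 | 6 | 6 | 6 | 6
  row 7: 1 | 2 | 3 | 3 | 4 | 5 | 6 | 6 | 6 | 7 | 7
  row 8: 1 | 2 | 3 | 3 | 4 | 5 | 6 | 6 | 7 | 8 | 8
  row 9: 1 | 2 | 3 | 4 | 5 | 6 | 7 | 7 | 8 | 9 | 9
  row 10: 1 | 2 | 3 | 4 | 5 | 6 | 7 | 7 | 8 | 9 | 10
  row 11: 1 | 2 | 3 | 4 | 5 | 6 | 7 | 8 | 9 | 10 | 11

the unique w with this rank table is (3, 5, 6, 2, 1, 7, 10, 9, 4, 11, 8).

Rothe diagram D(w) (16 cells), 7 SE-corners (essential conditions):

[(3, 2, 0), (3, 4, 1), (4, 1, 0), (7, 9, 6), (8, 4, 3), (8, 8, 6), (10, 8, 7)]


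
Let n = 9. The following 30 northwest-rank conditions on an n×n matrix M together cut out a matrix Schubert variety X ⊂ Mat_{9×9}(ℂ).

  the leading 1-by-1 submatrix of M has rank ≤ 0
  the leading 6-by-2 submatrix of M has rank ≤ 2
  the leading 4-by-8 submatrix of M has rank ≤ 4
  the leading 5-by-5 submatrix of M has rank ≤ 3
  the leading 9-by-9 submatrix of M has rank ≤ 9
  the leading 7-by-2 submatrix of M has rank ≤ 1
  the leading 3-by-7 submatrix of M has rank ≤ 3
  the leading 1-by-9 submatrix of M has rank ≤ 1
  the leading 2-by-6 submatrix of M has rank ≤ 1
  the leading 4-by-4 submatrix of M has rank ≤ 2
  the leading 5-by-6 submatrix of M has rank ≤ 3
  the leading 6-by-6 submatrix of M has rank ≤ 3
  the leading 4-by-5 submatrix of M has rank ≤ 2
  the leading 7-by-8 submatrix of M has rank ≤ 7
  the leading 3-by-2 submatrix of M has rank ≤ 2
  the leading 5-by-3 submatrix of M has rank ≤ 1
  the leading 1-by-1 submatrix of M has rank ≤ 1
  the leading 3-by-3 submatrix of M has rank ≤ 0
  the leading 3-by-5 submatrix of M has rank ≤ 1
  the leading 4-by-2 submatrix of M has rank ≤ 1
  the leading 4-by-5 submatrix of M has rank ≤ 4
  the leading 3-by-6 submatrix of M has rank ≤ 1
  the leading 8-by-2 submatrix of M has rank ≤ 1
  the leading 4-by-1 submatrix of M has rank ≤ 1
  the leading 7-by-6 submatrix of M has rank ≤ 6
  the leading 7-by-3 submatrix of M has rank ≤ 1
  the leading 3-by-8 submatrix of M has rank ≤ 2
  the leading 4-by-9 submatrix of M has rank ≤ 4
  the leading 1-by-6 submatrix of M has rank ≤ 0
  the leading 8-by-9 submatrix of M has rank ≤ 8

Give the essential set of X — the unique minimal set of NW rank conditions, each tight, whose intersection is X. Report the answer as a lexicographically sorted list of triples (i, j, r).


Propagating the 30 rank bounds to every northwest block:

  row 1: 0 0 0 0 0 0 1 1 1
  row 2: 0 0 0 1 1 1 2 2 2
  row 3: 0 0 0 1 1 1 2 2 3
  row 4: 1 1 1 2 2 2 3 3 4
  row 5: 1 1 1 2 3 3 4 4 5
  row 6: 1 1 1 2 3 3 4 5 6
  row 7: 1 1 1 2 3 4 5 6 7
  row 8: 1 1 2 3 4 5 6 7 8
  row 9: 1 2 3 4 5 6 7 8 9

the unique w with this rank table is (7, 4, 9, 1, 5, 8, 6, 3, 2).

Rothe diagram D(w) (23 cells), 7 SE-corners (essential conditions):

[(1, 6, 0), (3, 3, 0), (3, 6, 1), (3, 8, 2), (6, 6, 3), (7, 3, 1), (8, 2, 1)]


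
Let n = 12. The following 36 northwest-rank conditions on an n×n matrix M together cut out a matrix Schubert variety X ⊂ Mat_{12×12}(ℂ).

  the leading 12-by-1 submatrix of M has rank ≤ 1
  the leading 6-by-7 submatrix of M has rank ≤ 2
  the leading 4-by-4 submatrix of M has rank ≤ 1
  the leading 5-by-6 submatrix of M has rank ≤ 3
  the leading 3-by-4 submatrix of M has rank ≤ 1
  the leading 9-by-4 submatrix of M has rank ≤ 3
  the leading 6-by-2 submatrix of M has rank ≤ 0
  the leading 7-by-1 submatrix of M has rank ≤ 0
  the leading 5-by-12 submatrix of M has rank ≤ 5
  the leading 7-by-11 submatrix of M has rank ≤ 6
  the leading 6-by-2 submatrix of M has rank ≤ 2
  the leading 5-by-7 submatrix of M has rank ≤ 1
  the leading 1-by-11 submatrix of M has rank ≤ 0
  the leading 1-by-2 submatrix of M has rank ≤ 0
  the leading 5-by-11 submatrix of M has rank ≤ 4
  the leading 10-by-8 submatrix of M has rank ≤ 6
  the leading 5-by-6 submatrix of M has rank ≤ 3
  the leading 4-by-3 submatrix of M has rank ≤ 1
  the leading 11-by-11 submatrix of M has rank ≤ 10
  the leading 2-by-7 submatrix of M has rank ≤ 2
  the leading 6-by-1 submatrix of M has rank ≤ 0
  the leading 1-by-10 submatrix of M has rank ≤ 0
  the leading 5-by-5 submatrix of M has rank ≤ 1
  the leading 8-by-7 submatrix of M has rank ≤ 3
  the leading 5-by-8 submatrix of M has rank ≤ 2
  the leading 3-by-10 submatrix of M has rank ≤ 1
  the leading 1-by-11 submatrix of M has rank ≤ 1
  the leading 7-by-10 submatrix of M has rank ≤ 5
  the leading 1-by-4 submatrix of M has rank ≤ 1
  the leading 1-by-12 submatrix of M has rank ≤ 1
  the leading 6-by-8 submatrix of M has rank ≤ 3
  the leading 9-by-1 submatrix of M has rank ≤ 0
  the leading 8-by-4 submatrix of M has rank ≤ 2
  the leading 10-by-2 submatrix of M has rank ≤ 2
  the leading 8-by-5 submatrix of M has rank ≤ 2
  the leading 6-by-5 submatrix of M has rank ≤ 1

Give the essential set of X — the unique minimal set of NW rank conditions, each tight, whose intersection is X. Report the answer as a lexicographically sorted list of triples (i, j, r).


The tightest implied rank at each (i,j), from the 36 conditions:

  row 1: 0  0  0  0  0  0  0  0  0  0  0  1
  row 2: 0  0  1  1  1  1  1  1  1  1  1  2
  row 3: 0  0  1  1  1  1  1  1  1  1  2  3
  row 4: 0  0  1  1  1  1  1  2  2  2  3  4
  row 5: 0  0  1  1  1  1  1  2  3  3  4  5
  row 6: 0  0  1  1  1  2  2  3  4  4  5  6
  row 7: 0  1  2  2  2  3  3  4  5  5  6  7
  row 8: 0  1  2  2  2  3  3  4  5  6  7  8
  row 9: 0  1  2  3  3  4  4  5  6  7  8  9
  row 10: 1  2  3  4  4  5  5  6  7  8  9  10
  row 11: 1  2  3  4  5  6  6  7  8  9  10  11
  row 12: 1  2  3  4  5  6  7  8  9  10  11  12

second differences of R give the permutation w = (12, 3, 11, 8, 9, 6, 2, 10, 4, 1, 5, 7).

ℓ(w)=44; the 8 essential cells (i,j,r):

[(1, 11, 0), (3, 10, 1), (5, 7, 1), (6, 2, 0), (6, 5, 1), (8, 5, 2), (8, 7, 3), (9, 1, 0)]


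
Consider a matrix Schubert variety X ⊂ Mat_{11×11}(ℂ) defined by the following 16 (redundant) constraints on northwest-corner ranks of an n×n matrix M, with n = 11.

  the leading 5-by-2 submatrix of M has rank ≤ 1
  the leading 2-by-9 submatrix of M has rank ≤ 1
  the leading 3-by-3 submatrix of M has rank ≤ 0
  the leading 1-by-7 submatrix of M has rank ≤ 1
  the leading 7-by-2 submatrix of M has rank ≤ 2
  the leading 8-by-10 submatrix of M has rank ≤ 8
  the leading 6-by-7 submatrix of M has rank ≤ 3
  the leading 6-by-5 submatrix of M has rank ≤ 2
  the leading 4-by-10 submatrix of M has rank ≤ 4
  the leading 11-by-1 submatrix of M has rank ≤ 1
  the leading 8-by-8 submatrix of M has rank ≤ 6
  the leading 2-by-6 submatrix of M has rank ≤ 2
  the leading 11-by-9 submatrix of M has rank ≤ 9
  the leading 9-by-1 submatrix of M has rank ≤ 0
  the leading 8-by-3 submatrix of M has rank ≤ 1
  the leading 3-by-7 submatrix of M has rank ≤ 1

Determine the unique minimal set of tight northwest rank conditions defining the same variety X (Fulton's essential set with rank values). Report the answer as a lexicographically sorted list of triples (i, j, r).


Recovering R(i,j) via the rank-extension bound from the 16 conditions:

  R[1]: 0 | 0 | 0 | 1 | 1 | 1 | 1 | 1 | 1 | 1 | 1
  R[2]: 0 | 0 | 0 | 1 | 1 | 1 | 1 | 1 | 1 | 2 | 2
  R[3]: 0 | 0 | 0 | 1 | 1 | 1 | 1 | 2 | 2 | 3 | 3
  R[4]: 0 | 1 | 1 | 2 | 2 | 2 | 2 | 3 | 3 | 4 | 4
  R[5]: 0 | 1 | 1 | 2 | 2 | 3 | 3 | 4 | 4 | 5 | 5
  R[6]: 0 | 1 | 1 | 2 | 2 | 3 | 3 | 4 | 5 | 6 | 6
  R[7]: 0 | 1 | 1 | 2 | 3 | 4 | 4 | 5 | 6 | 7 | 7
  R[8]: 0 | 1 | 1 | 2 | 3 | 4 | 5 | 6 | 7 | 8 | 8
  R[9]: 0 | 1 | 2 | 3 | 4 | 5 | 6 | 7 | 8 | 9 | 9
  R[10]: 1 | 2 | 3 | 4 | 5 | 6 | 7 | 8 | 9 | 10 | 10
  R[11]: 1 | 2 | 3 | 4 | 5 | 6 | 7 | 8 | 9 | 10 | 11

hence w(1..11) = (4, 10, 8, 2, 6, 9, 5, 7, 3, 1, 11).

Fulton essential set (7 of the 30 Rothe cells):

[(2, 9, 1), (3, 3, 0), (3, 7, 1), (6, 5, 2), (6, 7, 3), (8, 3, 1), (9, 1, 0)]


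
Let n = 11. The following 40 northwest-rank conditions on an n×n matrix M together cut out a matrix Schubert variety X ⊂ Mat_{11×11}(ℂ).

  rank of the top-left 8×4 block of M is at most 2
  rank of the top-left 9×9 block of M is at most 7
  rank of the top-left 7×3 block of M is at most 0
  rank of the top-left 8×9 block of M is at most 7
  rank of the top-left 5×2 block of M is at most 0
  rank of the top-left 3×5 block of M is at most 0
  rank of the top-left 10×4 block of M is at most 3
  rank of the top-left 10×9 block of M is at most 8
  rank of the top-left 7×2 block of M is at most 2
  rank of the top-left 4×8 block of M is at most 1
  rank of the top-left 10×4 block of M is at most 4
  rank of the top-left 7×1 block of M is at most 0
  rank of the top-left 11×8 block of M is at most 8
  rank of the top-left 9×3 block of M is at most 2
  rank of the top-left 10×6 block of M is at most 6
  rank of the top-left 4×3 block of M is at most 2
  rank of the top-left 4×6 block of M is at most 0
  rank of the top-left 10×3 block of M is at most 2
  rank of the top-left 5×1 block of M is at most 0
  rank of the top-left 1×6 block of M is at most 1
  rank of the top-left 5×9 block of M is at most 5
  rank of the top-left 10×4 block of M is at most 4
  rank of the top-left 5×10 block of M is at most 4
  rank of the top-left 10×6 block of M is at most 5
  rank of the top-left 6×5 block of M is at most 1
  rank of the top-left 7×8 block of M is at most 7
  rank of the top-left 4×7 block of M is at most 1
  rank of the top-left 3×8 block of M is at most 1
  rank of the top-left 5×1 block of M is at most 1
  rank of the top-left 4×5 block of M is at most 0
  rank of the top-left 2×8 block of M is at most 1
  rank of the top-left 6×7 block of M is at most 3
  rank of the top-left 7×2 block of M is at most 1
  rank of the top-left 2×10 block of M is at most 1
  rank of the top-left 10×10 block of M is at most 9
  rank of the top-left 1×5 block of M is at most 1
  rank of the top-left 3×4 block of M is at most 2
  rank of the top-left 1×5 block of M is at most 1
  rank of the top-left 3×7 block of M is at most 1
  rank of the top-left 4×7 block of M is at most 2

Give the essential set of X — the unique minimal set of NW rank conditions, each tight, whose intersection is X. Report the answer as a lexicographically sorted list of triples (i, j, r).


Computing R[i][j] = min implied NW-rank bound (n=11, 40 conditions):

  row 1: 0  0  0  0  0  0  1  1  1  1  1
  row 2: 0  0  0  0  0  0  1  1  1  1  2
  row 3: 0  0  0  0  0  0  1  1  2  2  3
  row 4: 0  0  0  0  0  0  1  1  2  3  4
  row 5: 0  0  0  1  1  1  2  2  3  4  5
  row 6: 0  0  0  1  1  2  3  3  4  5  6
  row 7: 0  0  0  1  2  3  4  4  5  6  7
  row 8: 1  1  1  2  3  4  5  5  6  7  8
  row 9: 1  2  2  3  4  5  6  6  7  8  9
  row 10: 1  2  2  3  4  5  6  7  8  9  10
  row 11: 1  2  3  4  5  6  7  8  9  10  11

second differences of R give the permutation w = (7, 11, 9, 10, 4, 6, 5, 1, 2, 8, 3).

ℓ(w)=40; the 6 essential cells (i,j,r):

[(2, 10, 1), (4, 6, 0), (4, 8, 1), (6, 5, 1), (7, 3, 0), (10, 3, 2)]


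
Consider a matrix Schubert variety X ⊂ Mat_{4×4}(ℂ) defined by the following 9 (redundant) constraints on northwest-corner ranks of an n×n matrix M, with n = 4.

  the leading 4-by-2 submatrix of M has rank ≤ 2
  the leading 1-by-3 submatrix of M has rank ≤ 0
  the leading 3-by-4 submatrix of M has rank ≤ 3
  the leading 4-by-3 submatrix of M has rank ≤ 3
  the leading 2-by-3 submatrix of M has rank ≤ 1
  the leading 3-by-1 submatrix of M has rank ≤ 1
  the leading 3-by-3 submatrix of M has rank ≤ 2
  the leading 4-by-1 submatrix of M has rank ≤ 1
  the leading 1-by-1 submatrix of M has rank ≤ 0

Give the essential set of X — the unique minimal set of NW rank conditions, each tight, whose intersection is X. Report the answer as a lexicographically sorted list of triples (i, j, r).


Propagating the 9 rank bounds to every northwest block:

  0 0 0 1
  1 1 1 2
  1 2 2 3
  1 2 3 4

so w = (4, 1, 2, 3).

Rothe diagram D(w) (3 cells), 1 SE-corner (essential condition):

[(1, 3, 0)]


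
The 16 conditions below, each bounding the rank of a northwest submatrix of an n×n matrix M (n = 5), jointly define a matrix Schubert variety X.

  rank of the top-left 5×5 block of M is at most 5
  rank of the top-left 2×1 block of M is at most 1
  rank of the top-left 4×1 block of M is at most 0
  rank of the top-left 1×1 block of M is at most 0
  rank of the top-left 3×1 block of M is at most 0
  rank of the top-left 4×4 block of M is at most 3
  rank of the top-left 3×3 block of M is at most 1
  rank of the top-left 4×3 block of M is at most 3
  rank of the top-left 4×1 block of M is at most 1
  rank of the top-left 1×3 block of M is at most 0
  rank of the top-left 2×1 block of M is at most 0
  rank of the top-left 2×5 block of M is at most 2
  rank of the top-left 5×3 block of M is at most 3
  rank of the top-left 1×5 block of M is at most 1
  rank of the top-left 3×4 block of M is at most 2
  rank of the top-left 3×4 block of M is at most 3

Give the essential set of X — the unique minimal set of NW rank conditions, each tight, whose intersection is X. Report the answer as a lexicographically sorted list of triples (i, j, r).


Propagating the 16 rank bounds to every northwest block:

  i=1: 0 | 0 | 0 | 1 | 1
  i=2: 0 | 1 | 1 | 2 | 2
  i=3: 0 | 1 | 1 | 2 | 3
  i=4: 0 | 1 | 2 | 3 | 4
  i=5: 1 | 2 | 3 | 4 | 5

giving w = (4, 2, 5, 3, 1) via Δ²R.

|D(w)|=7, |Ess(w)|=3:

[(1, 3, 0), (3, 3, 1), (4, 1, 0)]


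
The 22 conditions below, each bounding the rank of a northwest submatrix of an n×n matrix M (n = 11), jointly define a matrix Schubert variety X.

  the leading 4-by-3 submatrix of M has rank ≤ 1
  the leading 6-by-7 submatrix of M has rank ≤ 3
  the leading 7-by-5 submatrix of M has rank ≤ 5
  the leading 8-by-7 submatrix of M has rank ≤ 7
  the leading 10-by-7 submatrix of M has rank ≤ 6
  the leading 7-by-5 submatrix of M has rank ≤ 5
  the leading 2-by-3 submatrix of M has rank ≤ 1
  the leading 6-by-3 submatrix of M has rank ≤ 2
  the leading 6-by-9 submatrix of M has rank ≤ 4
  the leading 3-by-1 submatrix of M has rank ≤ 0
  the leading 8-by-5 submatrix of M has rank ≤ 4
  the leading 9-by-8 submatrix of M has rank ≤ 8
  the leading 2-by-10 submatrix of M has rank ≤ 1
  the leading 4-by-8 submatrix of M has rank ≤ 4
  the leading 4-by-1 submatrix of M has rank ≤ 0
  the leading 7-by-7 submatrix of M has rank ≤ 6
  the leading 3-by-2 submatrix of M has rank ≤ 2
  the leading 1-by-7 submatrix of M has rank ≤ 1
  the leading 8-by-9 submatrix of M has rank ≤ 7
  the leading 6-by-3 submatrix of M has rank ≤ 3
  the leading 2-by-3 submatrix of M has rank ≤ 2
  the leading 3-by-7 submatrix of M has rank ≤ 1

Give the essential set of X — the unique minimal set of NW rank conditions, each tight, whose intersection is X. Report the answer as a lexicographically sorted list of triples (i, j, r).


Propagating the 22 rank bounds to every northwest block:

  0  1  1  1  1  1  1  1  1  1  1
  0  1  1  1  1  1  1  1  1  1  2
  0  1  1  1  1  1  1  2  2  2  3
  0  1  1  2  2  2  2  3  3  3  4
  1  2  2  3  3  3  3  4  4  4  5
  1  2  2  3  3  3  3  4  4  5  6
  1  2  3  4  4  4  4  5  5  6  7
  1  2  3  4  4  5  5  6  6  7  8
  1  2  3  4  5  6  6  7  7  8  9
  1  2  3  4  5  6  6  7  8  9  10
  1  2  3  4  5  6  7  8  9  10  11

the unique w with this rank table is (2, 11, 8, 4, 1, 10, 3, 6, 5, 9, 7).

ℓ(w)=25; the 9 essential cells (i,j,r):

[(2, 10, 1), (3, 7, 1), (4, 1, 0), (4, 3, 1), (6, 3, 2), (6, 7, 3), (6, 9, 4), (8, 5, 4), (10, 7, 6)]


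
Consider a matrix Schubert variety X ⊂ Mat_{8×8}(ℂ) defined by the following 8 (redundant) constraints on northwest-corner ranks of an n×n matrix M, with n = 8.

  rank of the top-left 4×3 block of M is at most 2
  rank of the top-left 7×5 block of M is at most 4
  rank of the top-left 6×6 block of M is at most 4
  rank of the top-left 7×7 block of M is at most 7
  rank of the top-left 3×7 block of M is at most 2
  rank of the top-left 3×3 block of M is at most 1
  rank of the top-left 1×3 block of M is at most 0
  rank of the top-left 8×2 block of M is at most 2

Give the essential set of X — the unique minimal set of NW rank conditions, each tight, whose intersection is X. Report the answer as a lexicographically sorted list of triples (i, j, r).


Recovering R(i,j) via the rank-extension bound from the 8 conditions:

  R[1]: 0 | 0 | 0 | 1 | 1 | 1 | 1 | 1
  R[2]: 1 | 1 | 1 | 2 | 2 | 2 | 2 | 2
  R[3]: 1 | 1 | 1 | 2 | 2 | 2 | 2 | 3
  R[4]: 1 | 2 | 2 | 3 | 3 | 3 | 3 | 4
  R[5]: 1 | 2 | 3 | 4 | 4 | 4 | 4 | 5
  R[6]: 1 | 2 | 3 | 4 | 4 | 4 | 5 | 6
  R[7]: 1 | 2 | 3 | 4 | 4 | 5 | 6 | 7
  R[8]: 1 | 2 | 3 | 4 | 5 | 6 | 7 | 8

second differences of R give the permutation w = (4, 1, 8, 2, 3, 7, 6, 5).

5 SE-corners of the 11-cell Rothe diagram give Ess(w):

[(1, 3, 0), (3, 3, 1), (3, 7, 2), (6, 6, 4), (7, 5, 4)]


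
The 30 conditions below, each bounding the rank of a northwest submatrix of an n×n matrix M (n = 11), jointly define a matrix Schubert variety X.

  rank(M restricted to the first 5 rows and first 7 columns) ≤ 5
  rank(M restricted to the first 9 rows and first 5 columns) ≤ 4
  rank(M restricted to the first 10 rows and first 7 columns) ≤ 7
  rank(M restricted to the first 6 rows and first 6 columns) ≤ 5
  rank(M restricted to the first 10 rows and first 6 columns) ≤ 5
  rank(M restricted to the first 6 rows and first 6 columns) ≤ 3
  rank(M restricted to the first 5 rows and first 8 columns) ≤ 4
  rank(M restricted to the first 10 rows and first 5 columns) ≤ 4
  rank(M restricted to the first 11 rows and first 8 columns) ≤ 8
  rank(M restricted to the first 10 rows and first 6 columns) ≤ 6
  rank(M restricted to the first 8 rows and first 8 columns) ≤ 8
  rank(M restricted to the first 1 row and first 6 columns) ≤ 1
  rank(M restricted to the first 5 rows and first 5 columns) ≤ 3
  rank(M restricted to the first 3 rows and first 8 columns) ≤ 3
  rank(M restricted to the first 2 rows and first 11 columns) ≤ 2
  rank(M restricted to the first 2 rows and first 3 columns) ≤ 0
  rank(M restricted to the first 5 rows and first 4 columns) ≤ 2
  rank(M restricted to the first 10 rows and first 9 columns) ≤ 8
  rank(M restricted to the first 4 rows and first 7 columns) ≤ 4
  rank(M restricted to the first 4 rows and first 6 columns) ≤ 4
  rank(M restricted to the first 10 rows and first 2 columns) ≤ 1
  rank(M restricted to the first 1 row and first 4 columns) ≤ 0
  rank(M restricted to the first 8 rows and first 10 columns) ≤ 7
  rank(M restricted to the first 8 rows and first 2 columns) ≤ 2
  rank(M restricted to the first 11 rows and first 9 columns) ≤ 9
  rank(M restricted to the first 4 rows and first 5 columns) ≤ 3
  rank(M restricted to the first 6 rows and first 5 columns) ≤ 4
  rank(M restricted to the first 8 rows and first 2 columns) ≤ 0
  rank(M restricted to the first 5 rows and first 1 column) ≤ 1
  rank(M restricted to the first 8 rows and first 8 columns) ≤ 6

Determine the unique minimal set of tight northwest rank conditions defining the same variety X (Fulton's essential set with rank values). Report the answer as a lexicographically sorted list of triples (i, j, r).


Computing R[i][j] = min implied NW-rank bound (n=11, 30 conditions):

  row 1: 0 | 0 | 0 | 0 | 1 | 1 | 1 | 1 | 1 | 1 | 1
  row 2: 0 | 0 | 0 | 1 | 2 | 2 | 2 | 2 | 2 | 2 | 2
  row 3: 0 | 0 | 1 | 2 | 3 | 3 | 3 | 3 | 3 | 3 | 3
  row 4: 0 | 0 | 1 | 2 | 3 | 3 | 4 | 4 | 4 | 4 | 4
  row 5: 0 | 0 | 1 | 2 | 3 | 3 | 4 | 4 | 5 | 5 | 5
  row 6: 0 | 0 | 1 | 2 | 3 | 3 | 4 | 5 | 6 | 6 | 6
  row 7: 0 | 0 | 1 | 2 | 3 | 4 | 5 | 6 | 7 | 7 | 7
  row 8: 0 | 0 | 1 | 2 | 3 | 4 | 5 | 6 | 7 | 7 | 8
  row 9: 1 | 1 | 2 | 3 | 4 | 5 | 6 | 7 | 8 | 8 | 9
  row 10: 1 | 1 | 2 | 3 | 4 | 5 | 6 | 7 | 8 | 9 | 10
  row 11: 1 | 2 | 3 | 4 | 5 | 6 | 7 | 8 | 9 | 10 | 11

giving w = (5, 4, 3, 7, 9, 8, 6, 11, 1, 10, 2) via Δ²R.

ℓ(w)=25; the 7 essential cells (i,j,r):

[(1, 4, 0), (2, 3, 0), (5, 8, 4), (6, 6, 3), (8, 2, 0), (8, 10, 7), (10, 2, 1)]


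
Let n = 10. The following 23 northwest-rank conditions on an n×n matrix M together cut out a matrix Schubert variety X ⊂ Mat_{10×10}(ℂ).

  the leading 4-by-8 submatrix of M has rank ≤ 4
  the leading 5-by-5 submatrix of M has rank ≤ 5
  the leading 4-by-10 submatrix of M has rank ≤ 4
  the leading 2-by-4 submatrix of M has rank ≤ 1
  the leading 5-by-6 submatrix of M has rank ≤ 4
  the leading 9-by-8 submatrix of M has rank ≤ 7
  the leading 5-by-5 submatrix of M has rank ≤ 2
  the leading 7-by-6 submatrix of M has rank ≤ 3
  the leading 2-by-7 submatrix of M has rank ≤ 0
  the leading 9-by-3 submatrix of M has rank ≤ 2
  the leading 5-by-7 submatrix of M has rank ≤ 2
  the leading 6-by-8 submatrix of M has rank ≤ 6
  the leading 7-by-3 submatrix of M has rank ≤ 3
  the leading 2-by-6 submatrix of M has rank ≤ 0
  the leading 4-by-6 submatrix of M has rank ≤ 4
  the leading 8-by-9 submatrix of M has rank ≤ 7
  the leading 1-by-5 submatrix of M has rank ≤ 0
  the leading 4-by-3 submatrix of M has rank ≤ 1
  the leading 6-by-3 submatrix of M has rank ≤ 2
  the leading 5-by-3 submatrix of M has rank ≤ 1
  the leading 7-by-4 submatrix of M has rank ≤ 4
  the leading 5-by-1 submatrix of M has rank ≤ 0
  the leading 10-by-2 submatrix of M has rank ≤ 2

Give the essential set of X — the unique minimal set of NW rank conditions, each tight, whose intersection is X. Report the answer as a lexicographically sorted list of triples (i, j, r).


Rank table r_w(10×10) implied by the 23 constraints:

  0 0 0 0 0 0 0 1 1 1
  0 0 0 0 0 0 0 1 2 2
  0 1 1 1 1 1 1 2 3 3
  0 1 1 2 2 2 2 3 4 4
  0 1 1 2 2 2 2 3 4 5
  1 2 2 3 3 3 3 4 5 6
  1 2 2 3 3 3 4 5 6 7
  1 2 2 3 4 4 5 6 7 8
  1 2 2 3 4 5 6 7 8 9
  1 2 3 4 5 6 7 8 9 10

hence w(1..10) = (8, 9, 2, 4, 10, 1, 7, 5, 6, 3).

Fulton essential set (6 of the 27 Rothe cells):

[(2, 7, 0), (5, 1, 0), (5, 3, 1), (5, 7, 2), (7, 6, 3), (9, 3, 2)]


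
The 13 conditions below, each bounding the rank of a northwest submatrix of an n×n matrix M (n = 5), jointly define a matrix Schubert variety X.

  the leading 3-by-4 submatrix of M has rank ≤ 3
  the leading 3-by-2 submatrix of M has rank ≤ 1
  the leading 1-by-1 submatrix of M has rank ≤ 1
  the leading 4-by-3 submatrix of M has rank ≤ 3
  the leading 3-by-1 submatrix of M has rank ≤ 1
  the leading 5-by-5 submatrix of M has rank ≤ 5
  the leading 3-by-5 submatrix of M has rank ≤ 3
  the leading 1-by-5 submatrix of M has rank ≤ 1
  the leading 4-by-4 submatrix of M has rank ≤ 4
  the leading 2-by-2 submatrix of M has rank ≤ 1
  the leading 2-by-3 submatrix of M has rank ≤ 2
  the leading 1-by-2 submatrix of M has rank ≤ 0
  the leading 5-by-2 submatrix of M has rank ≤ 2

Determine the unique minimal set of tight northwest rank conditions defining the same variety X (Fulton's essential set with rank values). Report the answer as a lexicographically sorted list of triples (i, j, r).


Recovering R(i,j) via the rank-extension bound from the 13 conditions:

  0 0 1 1 1
  1 1 2 2 2
  1 1 2 3 3
  1 2 3 4 4
  1 2 3 4 5

so w = (3, 1, 4, 2, 5).

Rothe diagram D(w) (3 cells), 2 SE-corners (essential conditions):

[(1, 2, 0), (3, 2, 1)]


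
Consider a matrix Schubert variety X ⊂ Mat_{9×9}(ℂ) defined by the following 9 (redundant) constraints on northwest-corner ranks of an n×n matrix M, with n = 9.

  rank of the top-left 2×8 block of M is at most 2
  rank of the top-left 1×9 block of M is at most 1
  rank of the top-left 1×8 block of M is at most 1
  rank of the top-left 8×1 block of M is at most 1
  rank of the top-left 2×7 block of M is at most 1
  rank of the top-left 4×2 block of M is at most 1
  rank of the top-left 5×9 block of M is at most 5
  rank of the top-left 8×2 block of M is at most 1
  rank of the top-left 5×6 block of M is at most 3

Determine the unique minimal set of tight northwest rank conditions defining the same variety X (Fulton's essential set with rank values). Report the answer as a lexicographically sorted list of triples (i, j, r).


Rank table r_w(9×9) implied by the 9 constraints:

  row 1: 1 | 1 | 1 | 1 | 1 | 1 | 1 | 1 | 1
  row 2: 1 | 1 | 1 | 1 | 1 | 1 | 1 | 2 | 2
  row 3: 1 | 1 | 2 | 2 | 2 | 2 | 2 | 3 | 3
  row 4: 1 | 1 | 2 | 3 | 3 | 3 | 3 | 4 | 4
  row 5: 1 | 1 | 2 | 3 | 3 | 3 | 4 | 5 | 5
  row 6: 1 | 1 | 2 | 3 | 4 | 4 | 5 | 6 | 6
  row 7: 1 | 1 | 2 | 3 | 4 | 5 | 6 | 7 | 7
  row 8: 1 | 1 | 2 | 3 | 4 | 5 | 6 | 7 | 8
  row 9: 1 | 2 | 3 | 4 | 5 | 6 | 7 | 8 | 9

reading off 1-entries of Δ²R: w = (1, 8, 3, 4, 7, 5, 6, 9, 2).

3 SE-corners of the 14-cell Rothe diagram give Ess(w):

[(2, 7, 1), (5, 6, 3), (8, 2, 1)]


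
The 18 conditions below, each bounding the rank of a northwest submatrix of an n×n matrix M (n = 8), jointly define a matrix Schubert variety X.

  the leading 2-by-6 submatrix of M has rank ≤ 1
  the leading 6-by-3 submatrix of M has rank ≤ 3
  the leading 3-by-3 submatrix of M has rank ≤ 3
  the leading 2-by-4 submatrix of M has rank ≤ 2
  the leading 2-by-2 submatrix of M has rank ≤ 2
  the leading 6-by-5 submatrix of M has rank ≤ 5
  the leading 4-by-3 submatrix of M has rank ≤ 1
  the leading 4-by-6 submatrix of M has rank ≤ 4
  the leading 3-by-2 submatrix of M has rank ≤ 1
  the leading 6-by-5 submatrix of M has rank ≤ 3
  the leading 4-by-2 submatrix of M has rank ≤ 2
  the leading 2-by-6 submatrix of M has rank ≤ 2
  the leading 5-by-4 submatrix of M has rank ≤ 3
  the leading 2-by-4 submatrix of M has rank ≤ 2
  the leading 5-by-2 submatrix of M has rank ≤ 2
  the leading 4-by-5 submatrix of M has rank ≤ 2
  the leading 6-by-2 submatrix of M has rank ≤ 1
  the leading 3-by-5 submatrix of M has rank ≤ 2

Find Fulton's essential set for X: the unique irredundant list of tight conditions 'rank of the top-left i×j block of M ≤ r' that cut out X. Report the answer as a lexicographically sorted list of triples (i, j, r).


Rank table r_w(8×8) implied by the 18 constraints:

  R[1]: 1 | 1 | 1 | 1 | 1 | 1 | 1 | 1
  R[2]: 1 | 1 | 1 | 1 | 1 | 1 | 2 | 2
  R[3]: 1 | 1 | 1 | 2 | 2 | 2 | 3 | 3
  R[4]: 1 | 1 | 1 | 2 | 2 | 3 | 4 | 4
  R[5]: 1 | 1 | 2 | 3 | 3 | 4 | 5 | 5
  R[6]: 1 | 1 | 2 | 3 | 3 | 4 | 5 | 6
  R[7]: 1 | 2 | 3 | 4 | 4 | 5 | 6 | 7
  R[8]: 1 | 2 | 3 | 4 | 5 | 6 | 7 | 8

hence w(1..8) = (1, 7, 4, 6, 3, 8, 2, 5).

Rothe diagram D(w) (13 cells), 5 SE-corners (essential conditions):

[(2, 6, 1), (4, 3, 1), (4, 5, 2), (6, 2, 1), (6, 5, 3)]


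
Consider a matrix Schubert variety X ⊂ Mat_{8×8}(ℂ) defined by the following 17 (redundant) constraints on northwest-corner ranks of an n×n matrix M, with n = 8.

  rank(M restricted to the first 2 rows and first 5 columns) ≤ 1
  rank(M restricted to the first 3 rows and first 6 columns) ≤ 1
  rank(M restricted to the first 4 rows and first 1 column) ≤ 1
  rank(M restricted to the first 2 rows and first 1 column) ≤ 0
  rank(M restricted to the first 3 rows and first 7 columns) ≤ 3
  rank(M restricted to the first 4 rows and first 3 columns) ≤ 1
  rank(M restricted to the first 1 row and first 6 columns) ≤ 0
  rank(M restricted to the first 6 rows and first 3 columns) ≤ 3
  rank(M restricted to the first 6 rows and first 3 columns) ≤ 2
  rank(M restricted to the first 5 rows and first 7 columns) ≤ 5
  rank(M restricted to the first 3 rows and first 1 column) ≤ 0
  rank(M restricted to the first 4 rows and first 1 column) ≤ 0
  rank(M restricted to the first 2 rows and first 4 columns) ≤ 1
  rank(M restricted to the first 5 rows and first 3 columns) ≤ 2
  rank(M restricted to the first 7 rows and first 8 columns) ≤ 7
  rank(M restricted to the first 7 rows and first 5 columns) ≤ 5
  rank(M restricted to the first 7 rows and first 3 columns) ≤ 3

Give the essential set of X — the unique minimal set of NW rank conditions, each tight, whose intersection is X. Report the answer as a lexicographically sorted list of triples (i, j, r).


Rank table r_w(8×8) implied by the 17 constraints:

  i=1: 0 | 0 | 0 | 0 | 0 | 0 | 1 | 1
  i=2: 0 | 1 | 1 | 1 | 1 | 1 | 2 | 2
  i=3: 0 | 1 | 1 | 1 | 1 | 1 | 2 | 3
  i=4: 0 | 1 | 1 | 2 | 2 | 2 | 3 | 4
  i=5: 1 | 2 | 2 | 3 | 3 | 3 | 4 | 5
  i=6: 1 | 2 | 2 | 3 | 4 | 4 | 5 | 6
  i=7: 1 | 2 | 3 | 4 | 5 | 5 | 6 | 7
  i=8: 1 | 2 | 3 | 4 | 5 | 6 | 7 | 8

second differences of R give the permutation w = (7, 2, 8, 4, 1, 5, 3, 6).

|D(w)|=15, |Ess(w)|=5:

[(1, 6, 0), (3, 6, 1), (4, 1, 0), (4, 3, 1), (6, 3, 2)]


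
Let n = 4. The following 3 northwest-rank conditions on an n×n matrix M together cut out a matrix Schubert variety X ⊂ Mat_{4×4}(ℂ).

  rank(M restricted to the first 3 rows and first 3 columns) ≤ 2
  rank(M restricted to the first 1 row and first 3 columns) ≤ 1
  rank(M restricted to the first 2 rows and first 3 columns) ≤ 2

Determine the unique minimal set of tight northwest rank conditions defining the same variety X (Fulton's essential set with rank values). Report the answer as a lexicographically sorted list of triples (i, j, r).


The tightest implied rank at each (i,j), from the 3 conditions:

  R[1]: 1  1  1  1
  R[2]: 1  2  2  2
  R[3]: 1  2  2  3
  R[4]: 1  2  3  4

second differences of R give the permutation w = (1, 2, 4, 3).

ℓ(w)=1; the 1 essential cell (i,j,r):

[(3, 3, 2)]


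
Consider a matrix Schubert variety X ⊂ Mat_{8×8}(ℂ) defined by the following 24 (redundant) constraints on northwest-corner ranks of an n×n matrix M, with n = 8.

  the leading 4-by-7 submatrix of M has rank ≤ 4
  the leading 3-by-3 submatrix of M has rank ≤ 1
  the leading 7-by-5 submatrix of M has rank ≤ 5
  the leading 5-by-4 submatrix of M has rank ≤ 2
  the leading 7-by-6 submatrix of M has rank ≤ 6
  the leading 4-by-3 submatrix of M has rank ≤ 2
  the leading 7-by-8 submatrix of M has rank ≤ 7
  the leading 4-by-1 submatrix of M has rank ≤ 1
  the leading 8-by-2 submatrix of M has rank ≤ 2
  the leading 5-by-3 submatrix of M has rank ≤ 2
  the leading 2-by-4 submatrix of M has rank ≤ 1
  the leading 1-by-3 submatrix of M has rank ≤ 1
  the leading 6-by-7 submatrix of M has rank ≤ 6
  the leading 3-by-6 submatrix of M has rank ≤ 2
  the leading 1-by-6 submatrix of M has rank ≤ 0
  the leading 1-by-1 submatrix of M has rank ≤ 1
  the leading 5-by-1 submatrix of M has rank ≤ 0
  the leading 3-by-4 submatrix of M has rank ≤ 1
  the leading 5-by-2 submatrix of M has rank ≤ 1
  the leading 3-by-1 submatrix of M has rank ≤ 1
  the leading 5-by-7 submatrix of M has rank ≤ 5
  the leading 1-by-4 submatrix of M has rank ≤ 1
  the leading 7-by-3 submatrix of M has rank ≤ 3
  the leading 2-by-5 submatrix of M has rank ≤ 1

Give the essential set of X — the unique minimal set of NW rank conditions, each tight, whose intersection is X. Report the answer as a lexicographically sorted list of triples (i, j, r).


Computing R[i][j] = min implied NW-rank bound (n=8, 24 conditions):

  i=1: 0  0  0  0  0  0  1  1
  i=2: 0  1  1  1  1  1  2  2
  i=3: 0  1  1  1  2  2  3  3
  i=4: 0  1  2  2  3  3  4  4
  i=5: 0  1  2  2  3  4  5  5
  i=6: 1  2  3  3  4  5  6  6
  i=7: 1  2  3  4  5  6  7  7
  i=8: 1  2  3  4  5  6  7  8

second differences of R give the permutation w = (7, 2, 5, 3, 6, 1, 4, 8).

Rothe diagram D(w) (13 cells), 4 SE-corners (essential conditions):

[(1, 6, 0), (3, 4, 1), (5, 1, 0), (5, 4, 2)]


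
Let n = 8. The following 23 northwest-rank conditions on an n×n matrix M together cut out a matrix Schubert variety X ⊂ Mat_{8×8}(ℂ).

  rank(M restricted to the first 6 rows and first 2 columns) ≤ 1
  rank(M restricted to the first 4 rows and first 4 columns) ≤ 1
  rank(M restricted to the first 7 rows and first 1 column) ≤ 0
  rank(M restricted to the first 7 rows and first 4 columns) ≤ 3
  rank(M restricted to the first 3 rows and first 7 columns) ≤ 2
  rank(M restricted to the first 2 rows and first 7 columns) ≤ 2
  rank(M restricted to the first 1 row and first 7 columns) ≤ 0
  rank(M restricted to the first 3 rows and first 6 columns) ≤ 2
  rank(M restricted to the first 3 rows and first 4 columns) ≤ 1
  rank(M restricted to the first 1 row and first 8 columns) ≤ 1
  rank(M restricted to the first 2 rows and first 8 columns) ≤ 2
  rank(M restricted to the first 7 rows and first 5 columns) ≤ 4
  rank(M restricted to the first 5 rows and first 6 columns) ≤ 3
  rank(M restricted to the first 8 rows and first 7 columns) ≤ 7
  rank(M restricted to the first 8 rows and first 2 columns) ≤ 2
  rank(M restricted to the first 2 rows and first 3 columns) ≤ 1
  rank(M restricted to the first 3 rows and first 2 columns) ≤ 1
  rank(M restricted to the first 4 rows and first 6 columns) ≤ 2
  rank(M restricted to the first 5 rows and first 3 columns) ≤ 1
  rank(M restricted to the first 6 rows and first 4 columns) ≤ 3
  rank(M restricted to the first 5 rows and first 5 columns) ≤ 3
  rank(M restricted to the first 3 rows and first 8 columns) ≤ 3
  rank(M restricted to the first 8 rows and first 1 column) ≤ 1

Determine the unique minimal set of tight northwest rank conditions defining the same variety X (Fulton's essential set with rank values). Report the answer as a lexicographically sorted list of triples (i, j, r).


Recovering R(i,j) via the rank-extension bound from the 23 conditions:

  R[1]: 0 | 0 | 0 | 0 | 0 | 0 | 0 | 1
  R[2]: 0 | 1 | 1 | 1 | 1 | 1 | 1 | 2
  R[3]: 0 | 1 | 1 | 1 | 2 | 2 | 2 | 3
  R[4]: 0 | 1 | 1 | 1 | 2 | 2 | 3 | 4
  R[5]: 0 | 1 | 1 | 2 | 3 | 3 | 4 | 5
  R[6]: 0 | 1 | 2 | 3 | 4 | 4 | 5 | 6
  R[7]: 0 | 1 | 2 | 3 | 4 | 5 | 6 | 7
  R[8]: 1 | 2 | 3 | 4 | 5 | 6 | 7 | 8

giving w = (8, 2, 5, 7, 4, 3, 6, 1) via Δ²R.

5 SE-corners of the 19-cell Rothe diagram give Ess(w):

[(1, 7, 0), (4, 4, 1), (4, 6, 2), (5, 3, 1), (7, 1, 0)]


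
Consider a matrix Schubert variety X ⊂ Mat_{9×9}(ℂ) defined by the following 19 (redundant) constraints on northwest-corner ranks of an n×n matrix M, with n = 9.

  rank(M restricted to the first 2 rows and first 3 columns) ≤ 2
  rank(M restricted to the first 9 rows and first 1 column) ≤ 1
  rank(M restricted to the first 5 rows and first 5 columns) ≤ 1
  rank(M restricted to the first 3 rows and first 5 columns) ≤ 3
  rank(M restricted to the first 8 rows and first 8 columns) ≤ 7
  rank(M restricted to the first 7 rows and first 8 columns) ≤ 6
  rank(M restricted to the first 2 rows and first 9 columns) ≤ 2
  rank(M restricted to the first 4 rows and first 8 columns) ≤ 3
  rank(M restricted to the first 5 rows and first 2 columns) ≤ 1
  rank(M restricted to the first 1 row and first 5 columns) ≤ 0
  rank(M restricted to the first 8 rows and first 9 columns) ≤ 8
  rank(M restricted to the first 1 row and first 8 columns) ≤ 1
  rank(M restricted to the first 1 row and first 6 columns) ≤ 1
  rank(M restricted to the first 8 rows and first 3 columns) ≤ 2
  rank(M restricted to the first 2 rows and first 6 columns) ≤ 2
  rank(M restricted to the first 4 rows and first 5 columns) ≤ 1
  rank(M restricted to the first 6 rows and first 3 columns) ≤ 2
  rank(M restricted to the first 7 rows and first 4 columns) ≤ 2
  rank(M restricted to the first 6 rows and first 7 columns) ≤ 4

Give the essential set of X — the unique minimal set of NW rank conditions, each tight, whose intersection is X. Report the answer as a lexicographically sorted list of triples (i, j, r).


Recovering R(i,j) via the rank-extension bound from the 19 conditions:

  i=1: 0  0  0  0  0  1  1  1  1
  i=2: 1  1  1  1  1  2  2  2  2
  i=3: 1  1  1  1  1  2  3  3  3
  i=4: 1  1  1  1  1  2  3  3  4
  i=5: 1  1  1  1  1  2  3  4  5
  i=6: 1  2  2  2  2  3  4  5  6
  i=7: 1  2  2  2  3  4  5  6  7
  i=8: 1  2  2  3  4  5  6  7  8
  i=9: 1  2  3  4  5  6  7  8  9

the unique w with this rank table is (6, 1, 7, 9, 8, 2, 5, 4, 3).

Rothe diagram D(w) (21 cells), 5 SE-corners (essential conditions):

[(1, 5, 0), (4, 8, 3), (5, 5, 1), (7, 4, 2), (8, 3, 2)]


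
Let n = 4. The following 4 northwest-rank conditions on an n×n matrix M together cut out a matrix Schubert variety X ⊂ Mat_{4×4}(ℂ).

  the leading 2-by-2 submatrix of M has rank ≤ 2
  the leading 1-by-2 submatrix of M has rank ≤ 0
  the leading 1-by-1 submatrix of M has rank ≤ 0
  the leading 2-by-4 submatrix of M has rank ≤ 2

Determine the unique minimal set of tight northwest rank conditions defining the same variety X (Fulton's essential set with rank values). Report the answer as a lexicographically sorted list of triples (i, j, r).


Rank table r_w(4×4) implied by the 4 constraints:

  R[1]: 0 0 1 1
  R[2]: 1 1 2 2
  R[3]: 1 2 3 3
  R[4]: 1 2 3 4

second differences of R give the permutation w = (3, 1, 2, 4).

ℓ(w)=2; the 1 essential cell (i,j,r):

[(1, 2, 0)]
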